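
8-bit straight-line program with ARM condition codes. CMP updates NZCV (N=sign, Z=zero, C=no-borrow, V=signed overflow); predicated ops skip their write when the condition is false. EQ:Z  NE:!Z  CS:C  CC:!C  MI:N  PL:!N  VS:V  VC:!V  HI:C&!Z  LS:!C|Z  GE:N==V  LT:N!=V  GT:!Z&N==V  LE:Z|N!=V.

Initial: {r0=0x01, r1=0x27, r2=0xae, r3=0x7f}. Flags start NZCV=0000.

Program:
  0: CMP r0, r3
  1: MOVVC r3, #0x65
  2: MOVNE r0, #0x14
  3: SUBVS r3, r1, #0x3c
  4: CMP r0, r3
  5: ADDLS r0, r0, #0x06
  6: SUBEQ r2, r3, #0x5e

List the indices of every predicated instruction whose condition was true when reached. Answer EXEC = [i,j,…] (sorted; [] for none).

EXEC = [1,2,5]

0: ✓ CMP  NZCV=1000
1: ✓ MOVVC  r3←0x65
2: ✓ MOVNE  r0←0x14
3: · SUBVS
4: ✓ CMP  NZCV=1000
5: ✓ ADDLS  r0←0x1a
6: · SUBEQ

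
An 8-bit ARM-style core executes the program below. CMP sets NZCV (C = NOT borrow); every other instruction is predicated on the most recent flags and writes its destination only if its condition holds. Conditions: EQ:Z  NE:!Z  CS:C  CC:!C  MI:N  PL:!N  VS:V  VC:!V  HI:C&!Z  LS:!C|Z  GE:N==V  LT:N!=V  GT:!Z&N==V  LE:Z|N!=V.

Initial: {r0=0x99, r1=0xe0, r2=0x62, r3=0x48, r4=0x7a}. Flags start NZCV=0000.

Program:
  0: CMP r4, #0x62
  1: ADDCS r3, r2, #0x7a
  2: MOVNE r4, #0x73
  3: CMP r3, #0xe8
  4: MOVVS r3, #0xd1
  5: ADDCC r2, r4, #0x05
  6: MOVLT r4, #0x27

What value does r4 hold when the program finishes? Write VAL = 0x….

VAL = 0x27

0: ✓ CMP  NZCV=0010
1: ✓ ADDCS  r3←0xdc
2: ✓ MOVNE  r4←0x73
3: ✓ CMP  NZCV=1000
4: · MOVVS
5: ✓ ADDCC  r2←0x78
6: ✓ MOVLT  r4←0x27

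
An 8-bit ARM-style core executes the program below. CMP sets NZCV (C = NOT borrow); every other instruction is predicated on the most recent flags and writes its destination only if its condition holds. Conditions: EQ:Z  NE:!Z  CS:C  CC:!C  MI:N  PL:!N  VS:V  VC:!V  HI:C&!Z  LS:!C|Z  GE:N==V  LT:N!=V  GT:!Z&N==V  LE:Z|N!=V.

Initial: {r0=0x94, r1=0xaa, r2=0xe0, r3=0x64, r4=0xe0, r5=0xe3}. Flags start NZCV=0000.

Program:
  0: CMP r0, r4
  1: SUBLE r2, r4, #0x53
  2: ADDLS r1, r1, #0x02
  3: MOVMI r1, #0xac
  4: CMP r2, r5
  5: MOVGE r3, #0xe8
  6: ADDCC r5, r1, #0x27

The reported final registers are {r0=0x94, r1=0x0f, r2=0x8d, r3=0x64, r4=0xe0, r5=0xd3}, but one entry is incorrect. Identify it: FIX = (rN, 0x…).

[0] flags=1000 → (cmp)
[1] flags=1000 LE?T → r2=0x8d
[2] flags=1000 LS?T → r1=0xac
[3] flags=1000 MI?T → r1=0xac
[4] flags=1000 → (cmp)
[5] flags=1000 GE?F → skip
[6] flags=1000 CC?T → r5=0xd3

FIX = (r1, 0xac)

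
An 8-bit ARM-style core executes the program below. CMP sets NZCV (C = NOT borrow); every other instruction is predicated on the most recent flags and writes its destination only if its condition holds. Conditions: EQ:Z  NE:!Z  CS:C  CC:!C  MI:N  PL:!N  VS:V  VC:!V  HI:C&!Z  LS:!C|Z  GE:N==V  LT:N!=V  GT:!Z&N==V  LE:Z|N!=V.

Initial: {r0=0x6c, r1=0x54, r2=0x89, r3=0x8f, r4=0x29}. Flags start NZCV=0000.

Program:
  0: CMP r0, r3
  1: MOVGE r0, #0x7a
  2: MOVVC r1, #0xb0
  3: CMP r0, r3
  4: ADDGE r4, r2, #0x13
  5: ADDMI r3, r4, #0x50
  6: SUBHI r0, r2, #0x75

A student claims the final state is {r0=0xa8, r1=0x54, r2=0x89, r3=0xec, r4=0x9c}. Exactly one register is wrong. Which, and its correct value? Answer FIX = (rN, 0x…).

[0] flags=1001 → (cmp)
[1] flags=1001 GE?T → r0=0x7a
[2] flags=1001 VC?F → skip
[3] flags=1001 → (cmp)
[4] flags=1001 GE?T → r4=0x9c
[5] flags=1001 MI?T → r3=0xec
[6] flags=1001 HI?F → skip

FIX = (r0, 0x7a)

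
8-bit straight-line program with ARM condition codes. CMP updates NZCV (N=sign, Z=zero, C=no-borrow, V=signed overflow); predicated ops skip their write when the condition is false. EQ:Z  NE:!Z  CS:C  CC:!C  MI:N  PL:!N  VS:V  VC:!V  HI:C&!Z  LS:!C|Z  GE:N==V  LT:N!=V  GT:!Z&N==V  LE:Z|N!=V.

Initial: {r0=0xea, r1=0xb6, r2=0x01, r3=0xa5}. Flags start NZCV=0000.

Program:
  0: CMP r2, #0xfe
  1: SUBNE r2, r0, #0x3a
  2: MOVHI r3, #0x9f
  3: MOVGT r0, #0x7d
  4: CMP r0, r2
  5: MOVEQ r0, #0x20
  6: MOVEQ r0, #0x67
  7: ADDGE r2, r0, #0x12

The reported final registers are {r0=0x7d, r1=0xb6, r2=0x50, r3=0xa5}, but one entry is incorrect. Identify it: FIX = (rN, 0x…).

[0] flags=0000 → (cmp)
[1] flags=0000 NE?T → r2=0xb0
[2] flags=0000 HI?F → skip
[3] flags=0000 GT?T → r0=0x7d
[4] flags=1001 → (cmp)
[5] flags=1001 EQ?F → skip
[6] flags=1001 EQ?F → skip
[7] flags=1001 GE?T → r2=0x8f

FIX = (r2, 0x8f)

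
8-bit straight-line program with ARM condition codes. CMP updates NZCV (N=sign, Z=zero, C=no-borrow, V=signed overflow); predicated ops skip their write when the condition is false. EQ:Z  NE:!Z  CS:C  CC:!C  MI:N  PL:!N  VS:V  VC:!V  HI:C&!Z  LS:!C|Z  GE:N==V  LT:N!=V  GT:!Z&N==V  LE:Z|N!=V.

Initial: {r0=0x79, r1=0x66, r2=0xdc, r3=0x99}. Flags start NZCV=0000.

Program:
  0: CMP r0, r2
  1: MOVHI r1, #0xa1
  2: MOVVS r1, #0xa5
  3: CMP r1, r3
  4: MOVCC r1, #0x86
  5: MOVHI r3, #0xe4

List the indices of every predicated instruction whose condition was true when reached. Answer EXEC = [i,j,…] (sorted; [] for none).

EXEC = [2,5]

[0] flags=1001 → (cmp)
[1] flags=1001 HI?F → skip
[2] flags=1001 VS?T → r1=0xa5
[3] flags=0010 → (cmp)
[4] flags=0010 CC?F → skip
[5] flags=0010 HI?T → r3=0xe4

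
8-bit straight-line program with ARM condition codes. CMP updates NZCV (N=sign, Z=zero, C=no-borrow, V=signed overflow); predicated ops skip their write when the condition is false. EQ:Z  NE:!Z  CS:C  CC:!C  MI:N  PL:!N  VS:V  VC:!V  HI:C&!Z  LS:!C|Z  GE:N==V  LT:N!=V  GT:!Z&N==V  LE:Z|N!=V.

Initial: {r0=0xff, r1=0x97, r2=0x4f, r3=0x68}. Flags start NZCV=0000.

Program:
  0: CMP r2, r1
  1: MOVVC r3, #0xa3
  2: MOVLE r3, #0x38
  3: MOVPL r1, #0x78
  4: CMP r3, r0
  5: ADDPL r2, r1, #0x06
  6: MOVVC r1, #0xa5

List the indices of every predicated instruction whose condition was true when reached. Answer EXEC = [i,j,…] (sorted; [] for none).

EXEC = [5,6]

[0] flags=1001 → (cmp)
[1] flags=1001 VC?F → skip
[2] flags=1001 LE?F → skip
[3] flags=1001 PL?F → skip
[4] flags=0000 → (cmp)
[5] flags=0000 PL?T → r2=0x9d
[6] flags=0000 VC?T → r1=0xa5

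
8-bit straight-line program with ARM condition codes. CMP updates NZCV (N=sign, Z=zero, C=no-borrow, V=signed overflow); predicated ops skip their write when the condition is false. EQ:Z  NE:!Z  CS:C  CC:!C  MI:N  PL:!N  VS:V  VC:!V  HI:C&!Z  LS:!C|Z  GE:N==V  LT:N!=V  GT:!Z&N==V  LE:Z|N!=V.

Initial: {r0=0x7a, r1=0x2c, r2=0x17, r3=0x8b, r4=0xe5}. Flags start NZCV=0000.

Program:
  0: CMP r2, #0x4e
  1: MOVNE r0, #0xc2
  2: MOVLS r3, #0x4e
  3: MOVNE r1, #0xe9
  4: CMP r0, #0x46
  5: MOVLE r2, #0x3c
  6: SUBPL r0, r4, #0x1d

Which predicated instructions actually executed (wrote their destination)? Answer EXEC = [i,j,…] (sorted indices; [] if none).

[0] flags=1000 → (cmp)
[1] flags=1000 NE?T → r0=0xc2
[2] flags=1000 LS?T → r3=0x4e
[3] flags=1000 NE?T → r1=0xe9
[4] flags=0011 → (cmp)
[5] flags=0011 LE?T → r2=0x3c
[6] flags=0011 PL?T → r0=0xc8

EXEC = [1,2,3,5,6]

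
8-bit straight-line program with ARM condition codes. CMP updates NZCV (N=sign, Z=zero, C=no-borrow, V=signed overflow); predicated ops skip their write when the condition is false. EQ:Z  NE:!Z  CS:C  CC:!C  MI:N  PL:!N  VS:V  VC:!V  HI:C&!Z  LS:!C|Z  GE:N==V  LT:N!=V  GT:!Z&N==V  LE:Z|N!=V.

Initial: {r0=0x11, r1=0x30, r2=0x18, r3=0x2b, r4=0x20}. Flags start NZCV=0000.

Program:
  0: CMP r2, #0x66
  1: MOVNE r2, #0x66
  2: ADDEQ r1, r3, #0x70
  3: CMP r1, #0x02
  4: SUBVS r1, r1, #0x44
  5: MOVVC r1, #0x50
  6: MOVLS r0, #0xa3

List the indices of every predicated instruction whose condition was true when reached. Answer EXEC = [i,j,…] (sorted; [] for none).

0: ✓ CMP  NZCV=1000
1: ✓ MOVNE  r2←0x66
2: · ADDEQ
3: ✓ CMP  NZCV=0010
4: · SUBVS
5: ✓ MOVVC  r1←0x50
6: · MOVLS

EXEC = [1,5]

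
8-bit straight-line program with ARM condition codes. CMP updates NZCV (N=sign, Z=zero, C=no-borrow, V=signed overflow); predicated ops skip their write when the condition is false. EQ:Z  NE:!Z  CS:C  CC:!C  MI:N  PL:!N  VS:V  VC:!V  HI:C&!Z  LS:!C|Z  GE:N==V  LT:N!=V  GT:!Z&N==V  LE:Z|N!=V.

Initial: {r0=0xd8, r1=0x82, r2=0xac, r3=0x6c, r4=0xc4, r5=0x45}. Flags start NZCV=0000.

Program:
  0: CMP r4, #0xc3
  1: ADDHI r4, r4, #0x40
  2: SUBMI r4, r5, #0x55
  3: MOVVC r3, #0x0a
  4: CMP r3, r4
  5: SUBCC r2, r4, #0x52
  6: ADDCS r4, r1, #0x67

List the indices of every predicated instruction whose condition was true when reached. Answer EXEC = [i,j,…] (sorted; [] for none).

EXEC = [1,3,6]

0: ✓ CMP  NZCV=0010
1: ✓ ADDHI  r4←0x04
2: · SUBMI
3: ✓ MOVVC  r3←0x0a
4: ✓ CMP  NZCV=0010
5: · SUBCC
6: ✓ ADDCS  r4←0xe9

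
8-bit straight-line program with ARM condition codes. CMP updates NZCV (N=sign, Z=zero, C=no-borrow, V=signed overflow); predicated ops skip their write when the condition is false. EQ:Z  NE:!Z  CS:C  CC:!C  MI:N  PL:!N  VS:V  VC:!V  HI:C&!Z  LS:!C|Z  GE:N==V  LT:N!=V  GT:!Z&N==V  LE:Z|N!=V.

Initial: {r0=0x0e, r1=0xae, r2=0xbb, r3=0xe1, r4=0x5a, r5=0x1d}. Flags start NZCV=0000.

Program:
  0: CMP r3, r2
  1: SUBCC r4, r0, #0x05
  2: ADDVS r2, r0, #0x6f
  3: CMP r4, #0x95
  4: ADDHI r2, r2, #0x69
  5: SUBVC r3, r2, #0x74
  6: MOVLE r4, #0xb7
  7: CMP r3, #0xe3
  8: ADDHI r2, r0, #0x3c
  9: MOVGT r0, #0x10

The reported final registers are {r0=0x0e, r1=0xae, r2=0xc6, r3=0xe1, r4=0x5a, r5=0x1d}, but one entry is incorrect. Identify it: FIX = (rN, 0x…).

FIX = (r2, 0xbb)

0: ✓ CMP  NZCV=0010
1: · SUBCC
2: · ADDVS
3: ✓ CMP  NZCV=1001
4: · ADDHI
5: · SUBVC
6: · MOVLE
7: ✓ CMP  NZCV=1000
8: · ADDHI
9: · MOVGT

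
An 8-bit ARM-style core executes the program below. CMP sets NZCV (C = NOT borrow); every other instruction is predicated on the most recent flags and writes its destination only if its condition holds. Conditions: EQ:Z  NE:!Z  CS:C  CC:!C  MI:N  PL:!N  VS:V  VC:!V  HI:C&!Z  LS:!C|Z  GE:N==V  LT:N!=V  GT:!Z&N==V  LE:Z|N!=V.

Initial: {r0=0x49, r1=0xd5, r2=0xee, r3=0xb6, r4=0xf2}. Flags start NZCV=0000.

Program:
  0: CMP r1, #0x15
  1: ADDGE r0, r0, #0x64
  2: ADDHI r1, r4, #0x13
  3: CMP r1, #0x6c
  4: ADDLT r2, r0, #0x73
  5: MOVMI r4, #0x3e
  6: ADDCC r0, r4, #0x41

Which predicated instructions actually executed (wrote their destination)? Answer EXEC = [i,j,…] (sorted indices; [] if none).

[0] flags=1010 → (cmp)
[1] flags=1010 GE?F → skip
[2] flags=1010 HI?T → r1=0x05
[3] flags=1000 → (cmp)
[4] flags=1000 LT?T → r2=0xbc
[5] flags=1000 MI?T → r4=0x3e
[6] flags=1000 CC?T → r0=0x7f

EXEC = [2,4,5,6]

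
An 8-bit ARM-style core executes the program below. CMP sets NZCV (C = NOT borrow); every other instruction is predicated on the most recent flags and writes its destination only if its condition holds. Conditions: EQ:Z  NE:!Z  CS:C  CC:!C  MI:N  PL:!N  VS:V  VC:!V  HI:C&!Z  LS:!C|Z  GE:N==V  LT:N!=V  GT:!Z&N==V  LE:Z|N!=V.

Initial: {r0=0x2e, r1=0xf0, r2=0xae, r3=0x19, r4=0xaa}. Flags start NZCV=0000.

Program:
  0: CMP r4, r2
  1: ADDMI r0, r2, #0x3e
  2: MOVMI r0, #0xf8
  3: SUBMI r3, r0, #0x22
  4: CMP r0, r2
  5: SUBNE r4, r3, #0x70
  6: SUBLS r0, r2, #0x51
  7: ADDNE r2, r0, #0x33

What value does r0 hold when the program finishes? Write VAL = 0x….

VAL = 0xf8

0: ✓ CMP  NZCV=1000
1: ✓ ADDMI  r0←0xec
2: ✓ MOVMI  r0←0xf8
3: ✓ SUBMI  r3←0xd6
4: ✓ CMP  NZCV=0010
5: ✓ SUBNE  r4←0x66
6: · SUBLS
7: ✓ ADDNE  r2←0x2b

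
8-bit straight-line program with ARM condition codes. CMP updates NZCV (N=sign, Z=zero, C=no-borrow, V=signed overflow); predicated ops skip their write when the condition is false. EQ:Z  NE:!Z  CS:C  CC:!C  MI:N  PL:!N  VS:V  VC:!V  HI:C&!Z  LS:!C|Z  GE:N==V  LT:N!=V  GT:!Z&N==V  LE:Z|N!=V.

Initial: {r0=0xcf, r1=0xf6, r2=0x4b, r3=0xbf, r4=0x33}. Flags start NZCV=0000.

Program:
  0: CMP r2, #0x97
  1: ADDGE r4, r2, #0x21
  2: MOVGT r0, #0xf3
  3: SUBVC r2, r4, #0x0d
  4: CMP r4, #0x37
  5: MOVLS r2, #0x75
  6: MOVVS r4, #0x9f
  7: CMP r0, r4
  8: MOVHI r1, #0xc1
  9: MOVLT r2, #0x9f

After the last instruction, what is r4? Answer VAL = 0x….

[0] flags=1001 → (cmp)
[1] flags=1001 GE?T → r4=0x6c
[2] flags=1001 GT?T → r0=0xf3
[3] flags=1001 VC?F → skip
[4] flags=0010 → (cmp)
[5] flags=0010 LS?F → skip
[6] flags=0010 VS?F → skip
[7] flags=1010 → (cmp)
[8] flags=1010 HI?T → r1=0xc1
[9] flags=1010 LT?T → r2=0x9f

VAL = 0x6c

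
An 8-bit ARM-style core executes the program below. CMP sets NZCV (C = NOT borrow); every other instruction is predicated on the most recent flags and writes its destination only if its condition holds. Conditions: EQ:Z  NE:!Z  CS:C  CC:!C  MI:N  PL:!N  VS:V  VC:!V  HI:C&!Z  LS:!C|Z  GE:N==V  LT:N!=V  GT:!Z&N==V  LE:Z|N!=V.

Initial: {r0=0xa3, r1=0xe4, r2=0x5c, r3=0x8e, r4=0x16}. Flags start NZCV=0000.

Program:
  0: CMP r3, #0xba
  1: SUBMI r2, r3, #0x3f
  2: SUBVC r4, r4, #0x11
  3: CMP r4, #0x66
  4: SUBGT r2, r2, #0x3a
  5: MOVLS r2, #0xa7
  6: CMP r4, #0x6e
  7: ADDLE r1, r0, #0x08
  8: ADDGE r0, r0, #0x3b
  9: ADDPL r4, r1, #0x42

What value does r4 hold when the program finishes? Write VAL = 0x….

[0] flags=1000 → (cmp)
[1] flags=1000 MI?T → r2=0x4f
[2] flags=1000 VC?T → r4=0x05
[3] flags=1000 → (cmp)
[4] flags=1000 GT?F → skip
[5] flags=1000 LS?T → r2=0xa7
[6] flags=1000 → (cmp)
[7] flags=1000 LE?T → r1=0xab
[8] flags=1000 GE?F → skip
[9] flags=1000 PL?F → skip

VAL = 0x05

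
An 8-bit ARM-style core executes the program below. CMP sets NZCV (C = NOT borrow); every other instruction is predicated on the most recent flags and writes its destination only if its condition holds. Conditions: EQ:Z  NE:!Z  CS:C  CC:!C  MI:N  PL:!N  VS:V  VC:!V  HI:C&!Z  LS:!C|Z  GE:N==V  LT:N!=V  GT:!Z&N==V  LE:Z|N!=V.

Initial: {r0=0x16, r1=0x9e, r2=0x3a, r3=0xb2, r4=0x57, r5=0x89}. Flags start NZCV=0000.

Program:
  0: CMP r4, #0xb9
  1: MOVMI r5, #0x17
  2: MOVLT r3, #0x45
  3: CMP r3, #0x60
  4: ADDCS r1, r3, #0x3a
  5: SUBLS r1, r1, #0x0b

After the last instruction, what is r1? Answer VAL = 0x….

[0] flags=1001 → (cmp)
[1] flags=1001 MI?T → r5=0x17
[2] flags=1001 LT?F → skip
[3] flags=0011 → (cmp)
[4] flags=0011 CS?T → r1=0xec
[5] flags=0011 LS?F → skip

VAL = 0xec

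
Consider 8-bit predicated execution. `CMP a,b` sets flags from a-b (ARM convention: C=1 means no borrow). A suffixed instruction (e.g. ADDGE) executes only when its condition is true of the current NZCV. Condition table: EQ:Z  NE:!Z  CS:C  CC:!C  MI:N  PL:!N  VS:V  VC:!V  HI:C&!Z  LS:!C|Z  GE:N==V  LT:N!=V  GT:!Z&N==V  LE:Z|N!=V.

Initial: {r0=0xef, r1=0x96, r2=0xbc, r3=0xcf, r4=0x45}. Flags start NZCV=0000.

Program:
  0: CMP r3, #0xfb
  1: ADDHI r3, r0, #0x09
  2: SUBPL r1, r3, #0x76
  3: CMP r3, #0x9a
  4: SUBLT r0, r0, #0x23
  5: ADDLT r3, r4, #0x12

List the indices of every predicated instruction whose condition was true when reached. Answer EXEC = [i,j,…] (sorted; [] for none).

[0] flags=1000 → (cmp)
[1] flags=1000 HI?F → skip
[2] flags=1000 PL?F → skip
[3] flags=0010 → (cmp)
[4] flags=0010 LT?F → skip
[5] flags=0010 LT?F → skip

EXEC = []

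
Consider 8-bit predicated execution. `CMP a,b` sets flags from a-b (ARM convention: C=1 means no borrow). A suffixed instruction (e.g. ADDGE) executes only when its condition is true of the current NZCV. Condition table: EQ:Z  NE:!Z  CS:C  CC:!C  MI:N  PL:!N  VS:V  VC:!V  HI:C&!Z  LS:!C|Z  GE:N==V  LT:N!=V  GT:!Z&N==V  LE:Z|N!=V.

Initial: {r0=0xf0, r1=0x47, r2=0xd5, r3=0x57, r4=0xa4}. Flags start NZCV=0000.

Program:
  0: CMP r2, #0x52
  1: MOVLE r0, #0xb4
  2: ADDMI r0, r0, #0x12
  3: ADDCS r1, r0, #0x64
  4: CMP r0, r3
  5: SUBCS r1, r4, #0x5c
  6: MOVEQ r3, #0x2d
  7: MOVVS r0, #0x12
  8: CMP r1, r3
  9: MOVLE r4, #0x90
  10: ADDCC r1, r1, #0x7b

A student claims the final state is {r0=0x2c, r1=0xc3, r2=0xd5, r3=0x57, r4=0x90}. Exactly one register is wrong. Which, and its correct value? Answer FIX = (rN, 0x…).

FIX = (r0, 0x12)

[0] flags=1010 → (cmp)
[1] flags=1010 LE?T → r0=0xb4
[2] flags=1010 MI?T → r0=0xc6
[3] flags=1010 CS?T → r1=0x2a
[4] flags=0011 → (cmp)
[5] flags=0011 CS?T → r1=0x48
[6] flags=0011 EQ?F → skip
[7] flags=0011 VS?T → r0=0x12
[8] flags=1000 → (cmp)
[9] flags=1000 LE?T → r4=0x90
[10] flags=1000 CC?T → r1=0xc3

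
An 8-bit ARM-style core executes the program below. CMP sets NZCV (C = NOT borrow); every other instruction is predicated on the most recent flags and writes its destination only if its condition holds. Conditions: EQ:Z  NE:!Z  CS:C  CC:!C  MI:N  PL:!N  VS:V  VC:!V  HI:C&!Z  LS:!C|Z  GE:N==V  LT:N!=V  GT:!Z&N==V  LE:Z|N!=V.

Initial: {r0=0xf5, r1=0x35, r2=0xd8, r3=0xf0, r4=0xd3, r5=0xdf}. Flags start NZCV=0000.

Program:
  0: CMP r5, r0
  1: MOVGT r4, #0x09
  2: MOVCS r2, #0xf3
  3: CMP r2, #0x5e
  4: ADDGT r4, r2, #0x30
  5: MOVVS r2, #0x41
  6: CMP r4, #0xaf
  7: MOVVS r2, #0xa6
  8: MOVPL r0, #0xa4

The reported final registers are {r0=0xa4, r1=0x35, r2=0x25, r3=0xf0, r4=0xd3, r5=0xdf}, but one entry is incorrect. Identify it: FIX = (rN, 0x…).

FIX = (r2, 0x41)

[0] flags=1000 → (cmp)
[1] flags=1000 GT?F → skip
[2] flags=1000 CS?F → skip
[3] flags=0011 → (cmp)
[4] flags=0011 GT?F → skip
[5] flags=0011 VS?T → r2=0x41
[6] flags=0010 → (cmp)
[7] flags=0010 VS?F → skip
[8] flags=0010 PL?T → r0=0xa4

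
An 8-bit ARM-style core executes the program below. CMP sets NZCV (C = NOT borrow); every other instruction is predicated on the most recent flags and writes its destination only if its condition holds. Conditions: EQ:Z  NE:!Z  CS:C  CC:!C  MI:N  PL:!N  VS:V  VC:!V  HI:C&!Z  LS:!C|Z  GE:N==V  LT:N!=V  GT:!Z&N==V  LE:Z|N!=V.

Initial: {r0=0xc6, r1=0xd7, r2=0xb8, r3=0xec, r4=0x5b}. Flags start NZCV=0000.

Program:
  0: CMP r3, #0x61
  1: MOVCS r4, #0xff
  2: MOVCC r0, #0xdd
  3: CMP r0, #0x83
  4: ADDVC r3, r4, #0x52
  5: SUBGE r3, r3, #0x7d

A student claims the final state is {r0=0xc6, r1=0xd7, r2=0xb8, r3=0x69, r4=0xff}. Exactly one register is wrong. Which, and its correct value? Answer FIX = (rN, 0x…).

FIX = (r3, 0xd4)

0: ✓ CMP  NZCV=1010
1: ✓ MOVCS  r4←0xff
2: · MOVCC
3: ✓ CMP  NZCV=0010
4: ✓ ADDVC  r3←0x51
5: ✓ SUBGE  r3←0xd4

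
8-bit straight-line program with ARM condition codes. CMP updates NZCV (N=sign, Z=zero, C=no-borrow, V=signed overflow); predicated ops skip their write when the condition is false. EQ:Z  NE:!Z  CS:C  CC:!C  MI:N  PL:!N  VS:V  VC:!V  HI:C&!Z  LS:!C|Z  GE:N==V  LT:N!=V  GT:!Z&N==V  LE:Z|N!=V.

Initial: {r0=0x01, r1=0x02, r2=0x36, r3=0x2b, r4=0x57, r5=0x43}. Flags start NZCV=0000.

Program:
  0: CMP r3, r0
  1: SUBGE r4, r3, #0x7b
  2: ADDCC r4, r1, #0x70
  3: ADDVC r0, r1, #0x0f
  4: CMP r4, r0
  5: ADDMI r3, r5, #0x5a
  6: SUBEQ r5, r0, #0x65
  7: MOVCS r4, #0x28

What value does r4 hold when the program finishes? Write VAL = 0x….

VAL = 0x28

[0] flags=0010 → (cmp)
[1] flags=0010 GE?T → r4=0xb0
[2] flags=0010 CC?F → skip
[3] flags=0010 VC?T → r0=0x11
[4] flags=1010 → (cmp)
[5] flags=1010 MI?T → r3=0x9d
[6] flags=1010 EQ?F → skip
[7] flags=1010 CS?T → r4=0x28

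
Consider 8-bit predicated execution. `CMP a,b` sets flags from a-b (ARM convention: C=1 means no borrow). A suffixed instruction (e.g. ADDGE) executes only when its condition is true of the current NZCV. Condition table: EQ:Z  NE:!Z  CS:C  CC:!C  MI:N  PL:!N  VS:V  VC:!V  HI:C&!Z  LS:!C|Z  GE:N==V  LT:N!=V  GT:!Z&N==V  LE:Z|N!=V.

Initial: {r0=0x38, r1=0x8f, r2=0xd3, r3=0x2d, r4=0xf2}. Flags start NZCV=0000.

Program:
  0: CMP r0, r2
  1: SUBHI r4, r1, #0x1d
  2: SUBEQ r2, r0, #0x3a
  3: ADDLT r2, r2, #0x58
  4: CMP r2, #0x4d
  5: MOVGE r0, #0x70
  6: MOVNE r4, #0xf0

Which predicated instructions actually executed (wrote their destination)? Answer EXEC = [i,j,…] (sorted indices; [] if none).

0: ✓ CMP  NZCV=0000
1: · SUBHI
2: · SUBEQ
3: · ADDLT
4: ✓ CMP  NZCV=1010
5: · MOVGE
6: ✓ MOVNE  r4←0xf0

EXEC = [6]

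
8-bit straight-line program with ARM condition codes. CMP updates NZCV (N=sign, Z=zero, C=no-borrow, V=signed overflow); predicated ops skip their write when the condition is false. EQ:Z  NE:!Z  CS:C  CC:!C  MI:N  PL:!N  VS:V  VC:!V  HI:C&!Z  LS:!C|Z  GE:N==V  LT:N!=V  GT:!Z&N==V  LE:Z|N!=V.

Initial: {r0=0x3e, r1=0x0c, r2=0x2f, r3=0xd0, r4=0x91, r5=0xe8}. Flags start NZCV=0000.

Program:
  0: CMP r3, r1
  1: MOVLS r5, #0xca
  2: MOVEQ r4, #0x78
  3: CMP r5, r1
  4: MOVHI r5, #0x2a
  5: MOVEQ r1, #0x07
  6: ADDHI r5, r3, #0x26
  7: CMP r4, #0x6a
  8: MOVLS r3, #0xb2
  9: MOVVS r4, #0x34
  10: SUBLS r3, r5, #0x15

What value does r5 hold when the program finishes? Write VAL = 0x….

VAL = 0xf6

[0] flags=1010 → (cmp)
[1] flags=1010 LS?F → skip
[2] flags=1010 EQ?F → skip
[3] flags=1010 → (cmp)
[4] flags=1010 HI?T → r5=0x2a
[5] flags=1010 EQ?F → skip
[6] flags=1010 HI?T → r5=0xf6
[7] flags=0011 → (cmp)
[8] flags=0011 LS?F → skip
[9] flags=0011 VS?T → r4=0x34
[10] flags=0011 LS?F → skip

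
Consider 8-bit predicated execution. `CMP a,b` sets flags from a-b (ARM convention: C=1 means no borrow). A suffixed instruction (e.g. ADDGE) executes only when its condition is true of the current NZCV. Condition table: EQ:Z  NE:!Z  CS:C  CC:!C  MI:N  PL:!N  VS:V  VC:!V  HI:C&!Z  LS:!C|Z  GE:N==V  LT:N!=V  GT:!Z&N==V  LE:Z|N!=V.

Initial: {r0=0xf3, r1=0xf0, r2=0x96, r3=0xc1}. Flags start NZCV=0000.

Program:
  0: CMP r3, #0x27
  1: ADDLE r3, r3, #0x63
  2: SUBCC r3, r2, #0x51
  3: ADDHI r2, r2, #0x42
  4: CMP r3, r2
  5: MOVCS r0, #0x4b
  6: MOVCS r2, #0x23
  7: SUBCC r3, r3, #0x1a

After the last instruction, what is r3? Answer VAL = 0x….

[0] flags=1010 → (cmp)
[1] flags=1010 LE?T → r3=0x24
[2] flags=1010 CC?F → skip
[3] flags=1010 HI?T → r2=0xd8
[4] flags=0000 → (cmp)
[5] flags=0000 CS?F → skip
[6] flags=0000 CS?F → skip
[7] flags=0000 CC?T → r3=0x0a

VAL = 0x0a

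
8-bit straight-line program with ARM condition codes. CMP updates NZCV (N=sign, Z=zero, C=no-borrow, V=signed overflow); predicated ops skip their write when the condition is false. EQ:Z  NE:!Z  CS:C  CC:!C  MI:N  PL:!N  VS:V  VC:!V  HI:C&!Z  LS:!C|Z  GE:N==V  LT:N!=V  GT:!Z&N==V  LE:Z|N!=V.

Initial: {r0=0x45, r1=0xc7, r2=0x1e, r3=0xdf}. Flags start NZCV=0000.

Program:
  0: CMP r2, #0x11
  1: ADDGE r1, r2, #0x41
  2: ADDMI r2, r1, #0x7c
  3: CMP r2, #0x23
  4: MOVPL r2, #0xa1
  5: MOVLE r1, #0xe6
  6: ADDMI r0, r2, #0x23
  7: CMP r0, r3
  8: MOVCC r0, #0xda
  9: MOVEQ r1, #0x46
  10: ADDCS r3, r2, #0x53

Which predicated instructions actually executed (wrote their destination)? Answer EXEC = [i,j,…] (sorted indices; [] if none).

EXEC = [1,5,6,8]

0: ✓ CMP  NZCV=0010
1: ✓ ADDGE  r1←0x5f
2: · ADDMI
3: ✓ CMP  NZCV=1000
4: · MOVPL
5: ✓ MOVLE  r1←0xe6
6: ✓ ADDMI  r0←0x41
7: ✓ CMP  NZCV=0000
8: ✓ MOVCC  r0←0xda
9: · MOVEQ
10: · ADDCS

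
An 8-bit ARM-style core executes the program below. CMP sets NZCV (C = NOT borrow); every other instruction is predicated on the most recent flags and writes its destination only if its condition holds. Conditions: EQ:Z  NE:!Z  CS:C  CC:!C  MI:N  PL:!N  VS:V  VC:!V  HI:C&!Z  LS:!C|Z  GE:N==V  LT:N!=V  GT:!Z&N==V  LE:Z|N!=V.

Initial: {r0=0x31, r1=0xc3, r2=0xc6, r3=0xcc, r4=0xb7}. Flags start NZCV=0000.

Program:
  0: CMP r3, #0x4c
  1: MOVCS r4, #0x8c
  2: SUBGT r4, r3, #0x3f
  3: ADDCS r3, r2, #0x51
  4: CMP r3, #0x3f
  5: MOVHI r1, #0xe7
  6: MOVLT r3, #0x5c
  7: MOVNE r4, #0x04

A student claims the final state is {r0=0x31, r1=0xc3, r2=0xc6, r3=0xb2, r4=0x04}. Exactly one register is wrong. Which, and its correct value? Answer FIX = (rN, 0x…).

[0] flags=1010 → (cmp)
[1] flags=1010 CS?T → r4=0x8c
[2] flags=1010 GT?F → skip
[3] flags=1010 CS?T → r3=0x17
[4] flags=1000 → (cmp)
[5] flags=1000 HI?F → skip
[6] flags=1000 LT?T → r3=0x5c
[7] flags=1000 NE?T → r4=0x04

FIX = (r3, 0x5c)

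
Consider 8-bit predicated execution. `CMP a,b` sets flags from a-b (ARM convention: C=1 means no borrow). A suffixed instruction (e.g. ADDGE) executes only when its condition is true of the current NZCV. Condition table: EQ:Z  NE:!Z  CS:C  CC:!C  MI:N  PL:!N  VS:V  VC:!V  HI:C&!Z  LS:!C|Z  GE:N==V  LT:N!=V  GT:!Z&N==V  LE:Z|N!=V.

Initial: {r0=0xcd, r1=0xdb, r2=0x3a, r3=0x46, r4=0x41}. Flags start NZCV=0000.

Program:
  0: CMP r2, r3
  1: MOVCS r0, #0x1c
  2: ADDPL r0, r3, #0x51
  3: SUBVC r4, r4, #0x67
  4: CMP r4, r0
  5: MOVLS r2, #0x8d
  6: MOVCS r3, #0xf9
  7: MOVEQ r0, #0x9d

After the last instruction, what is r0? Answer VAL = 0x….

0: ✓ CMP  NZCV=1000
1: · MOVCS
2: · ADDPL
3: ✓ SUBVC  r4←0xda
4: ✓ CMP  NZCV=0010
5: · MOVLS
6: ✓ MOVCS  r3←0xf9
7: · MOVEQ

VAL = 0xcd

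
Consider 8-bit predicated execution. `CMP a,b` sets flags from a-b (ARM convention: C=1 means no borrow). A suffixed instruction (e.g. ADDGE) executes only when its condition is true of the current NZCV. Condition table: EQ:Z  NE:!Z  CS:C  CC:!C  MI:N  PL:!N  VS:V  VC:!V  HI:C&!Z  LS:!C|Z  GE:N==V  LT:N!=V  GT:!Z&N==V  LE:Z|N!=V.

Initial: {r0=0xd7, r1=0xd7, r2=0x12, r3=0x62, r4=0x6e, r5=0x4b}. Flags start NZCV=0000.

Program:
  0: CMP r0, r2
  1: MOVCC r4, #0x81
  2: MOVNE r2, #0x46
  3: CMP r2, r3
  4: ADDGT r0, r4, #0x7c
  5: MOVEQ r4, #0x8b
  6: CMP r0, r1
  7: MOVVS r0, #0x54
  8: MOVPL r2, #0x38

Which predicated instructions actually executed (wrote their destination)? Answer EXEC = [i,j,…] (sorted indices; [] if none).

EXEC = [2,8]

[0] flags=1010 → (cmp)
[1] flags=1010 CC?F → skip
[2] flags=1010 NE?T → r2=0x46
[3] flags=1000 → (cmp)
[4] flags=1000 GT?F → skip
[5] flags=1000 EQ?F → skip
[6] flags=0110 → (cmp)
[7] flags=0110 VS?F → skip
[8] flags=0110 PL?T → r2=0x38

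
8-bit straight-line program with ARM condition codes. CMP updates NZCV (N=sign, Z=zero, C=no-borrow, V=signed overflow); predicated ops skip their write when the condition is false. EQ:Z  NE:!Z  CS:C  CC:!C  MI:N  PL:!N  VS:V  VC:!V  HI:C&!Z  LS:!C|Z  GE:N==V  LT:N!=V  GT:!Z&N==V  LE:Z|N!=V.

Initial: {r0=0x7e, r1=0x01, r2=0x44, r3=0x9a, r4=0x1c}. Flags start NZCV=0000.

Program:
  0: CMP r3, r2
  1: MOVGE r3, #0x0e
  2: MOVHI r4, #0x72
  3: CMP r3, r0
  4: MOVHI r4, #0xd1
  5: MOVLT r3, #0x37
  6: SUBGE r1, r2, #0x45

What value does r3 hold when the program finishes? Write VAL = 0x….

[0] flags=0011 → (cmp)
[1] flags=0011 GE?F → skip
[2] flags=0011 HI?T → r4=0x72
[3] flags=0011 → (cmp)
[4] flags=0011 HI?T → r4=0xd1
[5] flags=0011 LT?T → r3=0x37
[6] flags=0011 GE?F → skip

VAL = 0x37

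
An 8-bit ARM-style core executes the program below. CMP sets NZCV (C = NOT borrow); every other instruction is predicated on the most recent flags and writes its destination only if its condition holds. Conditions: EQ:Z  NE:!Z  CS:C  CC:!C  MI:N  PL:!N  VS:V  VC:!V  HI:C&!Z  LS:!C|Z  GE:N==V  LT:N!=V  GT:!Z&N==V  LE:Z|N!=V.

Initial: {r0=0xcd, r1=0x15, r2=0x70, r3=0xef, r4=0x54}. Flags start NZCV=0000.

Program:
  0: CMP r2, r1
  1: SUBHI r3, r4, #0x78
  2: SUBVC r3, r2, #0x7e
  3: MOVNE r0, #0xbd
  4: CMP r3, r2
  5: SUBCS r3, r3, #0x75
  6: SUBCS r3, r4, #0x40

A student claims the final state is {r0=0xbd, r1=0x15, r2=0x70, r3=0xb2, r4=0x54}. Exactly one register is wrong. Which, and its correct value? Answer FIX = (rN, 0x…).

FIX = (r3, 0x14)

0: ✓ CMP  NZCV=0010
1: ✓ SUBHI  r3←0xdc
2: ✓ SUBVC  r3←0xf2
3: ✓ MOVNE  r0←0xbd
4: ✓ CMP  NZCV=1010
5: ✓ SUBCS  r3←0x7d
6: ✓ SUBCS  r3←0x14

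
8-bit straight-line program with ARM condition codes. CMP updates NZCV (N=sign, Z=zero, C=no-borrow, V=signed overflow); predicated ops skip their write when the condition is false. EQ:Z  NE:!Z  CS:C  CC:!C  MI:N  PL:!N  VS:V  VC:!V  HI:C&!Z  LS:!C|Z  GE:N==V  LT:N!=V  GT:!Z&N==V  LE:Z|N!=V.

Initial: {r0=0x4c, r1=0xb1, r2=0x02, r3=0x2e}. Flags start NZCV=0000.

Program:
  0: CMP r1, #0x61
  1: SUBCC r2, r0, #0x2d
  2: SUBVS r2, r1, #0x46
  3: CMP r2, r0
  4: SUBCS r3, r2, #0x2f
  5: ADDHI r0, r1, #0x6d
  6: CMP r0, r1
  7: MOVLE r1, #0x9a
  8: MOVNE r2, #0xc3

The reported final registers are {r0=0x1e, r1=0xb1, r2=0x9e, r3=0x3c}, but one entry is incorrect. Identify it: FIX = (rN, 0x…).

[0] flags=0011 → (cmp)
[1] flags=0011 CC?F → skip
[2] flags=0011 VS?T → r2=0x6b
[3] flags=0010 → (cmp)
[4] flags=0010 CS?T → r3=0x3c
[5] flags=0010 HI?T → r0=0x1e
[6] flags=0000 → (cmp)
[7] flags=0000 LE?F → skip
[8] flags=0000 NE?T → r2=0xc3

FIX = (r2, 0xc3)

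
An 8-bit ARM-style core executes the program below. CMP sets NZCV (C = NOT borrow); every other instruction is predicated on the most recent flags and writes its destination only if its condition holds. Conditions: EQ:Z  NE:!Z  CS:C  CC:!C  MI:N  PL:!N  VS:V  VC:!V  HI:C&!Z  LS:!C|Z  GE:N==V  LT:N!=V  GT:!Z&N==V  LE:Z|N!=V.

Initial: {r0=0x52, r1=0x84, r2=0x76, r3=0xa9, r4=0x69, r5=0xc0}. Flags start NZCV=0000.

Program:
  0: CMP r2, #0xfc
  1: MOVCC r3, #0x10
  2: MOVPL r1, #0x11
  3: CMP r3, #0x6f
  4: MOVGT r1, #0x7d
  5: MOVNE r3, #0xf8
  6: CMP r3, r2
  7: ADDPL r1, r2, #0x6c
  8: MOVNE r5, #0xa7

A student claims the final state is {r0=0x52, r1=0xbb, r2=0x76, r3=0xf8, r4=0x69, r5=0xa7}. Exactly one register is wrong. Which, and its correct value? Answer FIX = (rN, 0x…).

0: ✓ CMP  NZCV=0000
1: ✓ MOVCC  r3←0x10
2: ✓ MOVPL  r1←0x11
3: ✓ CMP  NZCV=1000
4: · MOVGT
5: ✓ MOVNE  r3←0xf8
6: ✓ CMP  NZCV=1010
7: · ADDPL
8: ✓ MOVNE  r5←0xa7

FIX = (r1, 0x11)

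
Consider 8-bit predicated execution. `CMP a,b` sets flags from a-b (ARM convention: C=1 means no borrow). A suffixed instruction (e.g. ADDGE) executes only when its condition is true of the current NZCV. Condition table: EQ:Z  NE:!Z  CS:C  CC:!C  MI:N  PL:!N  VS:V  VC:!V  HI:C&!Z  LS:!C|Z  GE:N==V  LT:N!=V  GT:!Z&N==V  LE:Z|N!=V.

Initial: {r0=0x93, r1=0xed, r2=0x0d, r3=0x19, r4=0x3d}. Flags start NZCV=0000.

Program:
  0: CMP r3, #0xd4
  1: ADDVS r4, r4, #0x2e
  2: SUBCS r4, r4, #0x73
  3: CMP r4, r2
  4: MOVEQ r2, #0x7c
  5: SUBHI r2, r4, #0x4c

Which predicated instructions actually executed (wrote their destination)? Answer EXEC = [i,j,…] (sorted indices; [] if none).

[0] flags=0000 → (cmp)
[1] flags=0000 VS?F → skip
[2] flags=0000 CS?F → skip
[3] flags=0010 → (cmp)
[4] flags=0010 EQ?F → skip
[5] flags=0010 HI?T → r2=0xf1

EXEC = [5]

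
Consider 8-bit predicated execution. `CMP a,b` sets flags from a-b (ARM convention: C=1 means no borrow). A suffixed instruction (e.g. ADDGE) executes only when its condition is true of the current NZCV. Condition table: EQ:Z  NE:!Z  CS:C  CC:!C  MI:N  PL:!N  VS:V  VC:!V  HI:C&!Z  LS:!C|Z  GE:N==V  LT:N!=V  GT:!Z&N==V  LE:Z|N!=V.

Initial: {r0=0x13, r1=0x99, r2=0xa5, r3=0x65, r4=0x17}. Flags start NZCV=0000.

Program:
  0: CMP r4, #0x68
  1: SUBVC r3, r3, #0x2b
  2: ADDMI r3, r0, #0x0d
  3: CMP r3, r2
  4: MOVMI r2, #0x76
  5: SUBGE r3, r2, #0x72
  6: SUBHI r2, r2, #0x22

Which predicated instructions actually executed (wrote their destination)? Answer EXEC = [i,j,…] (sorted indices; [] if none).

0: ✓ CMP  NZCV=1000
1: ✓ SUBVC  r3←0x3a
2: ✓ ADDMI  r3←0x20
3: ✓ CMP  NZCV=0000
4: · MOVMI
5: ✓ SUBGE  r3←0x33
6: · SUBHI

EXEC = [1,2,5]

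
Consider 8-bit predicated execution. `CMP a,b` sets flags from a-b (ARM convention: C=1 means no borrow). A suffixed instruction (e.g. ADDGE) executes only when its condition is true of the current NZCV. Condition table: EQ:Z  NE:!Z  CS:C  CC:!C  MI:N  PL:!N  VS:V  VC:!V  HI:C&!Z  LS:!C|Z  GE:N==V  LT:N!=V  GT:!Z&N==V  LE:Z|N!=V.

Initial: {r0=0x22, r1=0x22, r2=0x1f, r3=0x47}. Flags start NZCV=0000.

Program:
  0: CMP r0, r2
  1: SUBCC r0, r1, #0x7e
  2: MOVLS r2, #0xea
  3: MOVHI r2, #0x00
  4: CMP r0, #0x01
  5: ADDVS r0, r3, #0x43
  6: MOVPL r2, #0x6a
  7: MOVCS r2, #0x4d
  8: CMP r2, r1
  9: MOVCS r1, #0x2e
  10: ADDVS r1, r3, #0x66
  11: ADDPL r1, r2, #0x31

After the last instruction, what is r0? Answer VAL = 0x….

VAL = 0x22

0: ✓ CMP  NZCV=0010
1: · SUBCC
2: · MOVLS
3: ✓ MOVHI  r2←0x00
4: ✓ CMP  NZCV=0010
5: · ADDVS
6: ✓ MOVPL  r2←0x6a
7: ✓ MOVCS  r2←0x4d
8: ✓ CMP  NZCV=0010
9: ✓ MOVCS  r1←0x2e
10: · ADDVS
11: ✓ ADDPL  r1←0x7e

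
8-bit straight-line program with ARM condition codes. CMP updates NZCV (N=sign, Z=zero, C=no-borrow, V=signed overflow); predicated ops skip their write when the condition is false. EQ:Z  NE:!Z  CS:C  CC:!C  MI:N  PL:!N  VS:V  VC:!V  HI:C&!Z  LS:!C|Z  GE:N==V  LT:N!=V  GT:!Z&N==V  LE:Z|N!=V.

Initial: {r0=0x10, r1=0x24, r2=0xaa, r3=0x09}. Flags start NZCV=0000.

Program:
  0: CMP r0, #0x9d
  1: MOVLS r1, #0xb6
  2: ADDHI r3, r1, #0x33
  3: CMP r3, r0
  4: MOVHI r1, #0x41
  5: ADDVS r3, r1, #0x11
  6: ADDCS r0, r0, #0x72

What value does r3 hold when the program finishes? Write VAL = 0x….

VAL = 0x09

[0] flags=0000 → (cmp)
[1] flags=0000 LS?T → r1=0xb6
[2] flags=0000 HI?F → skip
[3] flags=1000 → (cmp)
[4] flags=1000 HI?F → skip
[5] flags=1000 VS?F → skip
[6] flags=1000 CS?F → skip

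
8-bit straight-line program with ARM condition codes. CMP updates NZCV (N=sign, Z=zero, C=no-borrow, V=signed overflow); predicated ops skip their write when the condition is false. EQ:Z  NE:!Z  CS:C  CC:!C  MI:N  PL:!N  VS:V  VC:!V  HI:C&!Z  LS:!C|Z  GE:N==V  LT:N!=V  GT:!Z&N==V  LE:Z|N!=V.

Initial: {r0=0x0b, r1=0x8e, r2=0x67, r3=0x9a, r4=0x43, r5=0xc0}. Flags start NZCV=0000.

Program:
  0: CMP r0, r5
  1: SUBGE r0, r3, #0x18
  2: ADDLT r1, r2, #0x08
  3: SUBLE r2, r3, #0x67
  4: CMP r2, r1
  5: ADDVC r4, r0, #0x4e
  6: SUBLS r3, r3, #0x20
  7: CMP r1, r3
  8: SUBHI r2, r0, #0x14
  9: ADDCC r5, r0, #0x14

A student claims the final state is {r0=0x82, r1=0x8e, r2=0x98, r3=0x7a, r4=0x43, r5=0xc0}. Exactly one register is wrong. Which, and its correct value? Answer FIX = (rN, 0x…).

0: ✓ CMP  NZCV=0000
1: ✓ SUBGE  r0←0x82
2: · ADDLT
3: · SUBLE
4: ✓ CMP  NZCV=1001
5: · ADDVC
6: ✓ SUBLS  r3←0x7a
7: ✓ CMP  NZCV=0011
8: ✓ SUBHI  r2←0x6e
9: · ADDCC

FIX = (r2, 0x6e)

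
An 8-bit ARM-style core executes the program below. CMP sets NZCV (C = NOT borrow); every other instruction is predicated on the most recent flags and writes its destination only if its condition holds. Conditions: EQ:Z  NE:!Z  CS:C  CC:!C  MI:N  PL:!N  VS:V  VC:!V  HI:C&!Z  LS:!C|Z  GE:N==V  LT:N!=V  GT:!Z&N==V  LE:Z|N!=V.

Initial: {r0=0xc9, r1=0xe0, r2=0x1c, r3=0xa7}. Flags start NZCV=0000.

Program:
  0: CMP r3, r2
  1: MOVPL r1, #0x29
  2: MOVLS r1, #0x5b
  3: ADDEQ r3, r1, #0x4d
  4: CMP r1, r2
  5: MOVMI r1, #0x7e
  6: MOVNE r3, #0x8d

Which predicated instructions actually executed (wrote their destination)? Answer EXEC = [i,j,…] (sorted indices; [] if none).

EXEC = [5,6]

0: ✓ CMP  NZCV=1010
1: · MOVPL
2: · MOVLS
3: · ADDEQ
4: ✓ CMP  NZCV=1010
5: ✓ MOVMI  r1←0x7e
6: ✓ MOVNE  r3←0x8d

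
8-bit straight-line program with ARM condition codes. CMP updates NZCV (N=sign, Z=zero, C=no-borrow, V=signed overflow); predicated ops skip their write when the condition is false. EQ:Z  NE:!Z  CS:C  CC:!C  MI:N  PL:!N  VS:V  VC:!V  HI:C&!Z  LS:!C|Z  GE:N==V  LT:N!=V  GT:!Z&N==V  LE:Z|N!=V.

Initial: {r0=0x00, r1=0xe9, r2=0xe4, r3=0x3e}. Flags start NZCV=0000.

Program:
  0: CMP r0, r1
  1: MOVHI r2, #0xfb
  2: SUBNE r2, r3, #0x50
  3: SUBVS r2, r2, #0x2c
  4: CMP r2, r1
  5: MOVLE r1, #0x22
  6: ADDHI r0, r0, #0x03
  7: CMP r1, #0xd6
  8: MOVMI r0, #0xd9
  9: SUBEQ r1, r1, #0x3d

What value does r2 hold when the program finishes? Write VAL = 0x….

VAL = 0xee

0: ✓ CMP  NZCV=0000
1: · MOVHI
2: ✓ SUBNE  r2←0xee
3: · SUBVS
4: ✓ CMP  NZCV=0010
5: · MOVLE
6: ✓ ADDHI  r0←0x03
7: ✓ CMP  NZCV=0010
8: · MOVMI
9: · SUBEQ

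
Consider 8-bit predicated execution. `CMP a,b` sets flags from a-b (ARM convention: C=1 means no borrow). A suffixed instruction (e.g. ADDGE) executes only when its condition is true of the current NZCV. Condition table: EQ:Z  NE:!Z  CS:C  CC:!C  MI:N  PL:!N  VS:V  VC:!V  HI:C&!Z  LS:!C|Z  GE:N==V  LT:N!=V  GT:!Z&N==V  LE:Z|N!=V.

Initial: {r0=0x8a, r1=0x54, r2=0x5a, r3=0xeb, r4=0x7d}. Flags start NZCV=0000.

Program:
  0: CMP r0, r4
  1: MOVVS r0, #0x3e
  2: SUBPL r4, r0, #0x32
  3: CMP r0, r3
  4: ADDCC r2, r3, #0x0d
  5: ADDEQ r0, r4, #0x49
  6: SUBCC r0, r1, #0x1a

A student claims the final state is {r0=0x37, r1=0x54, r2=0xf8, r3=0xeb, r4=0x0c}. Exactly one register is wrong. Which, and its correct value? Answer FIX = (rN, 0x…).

FIX = (r0, 0x3a)

[0] flags=0011 → (cmp)
[1] flags=0011 VS?T → r0=0x3e
[2] flags=0011 PL?T → r4=0x0c
[3] flags=0000 → (cmp)
[4] flags=0000 CC?T → r2=0xf8
[5] flags=0000 EQ?F → skip
[6] flags=0000 CC?T → r0=0x3a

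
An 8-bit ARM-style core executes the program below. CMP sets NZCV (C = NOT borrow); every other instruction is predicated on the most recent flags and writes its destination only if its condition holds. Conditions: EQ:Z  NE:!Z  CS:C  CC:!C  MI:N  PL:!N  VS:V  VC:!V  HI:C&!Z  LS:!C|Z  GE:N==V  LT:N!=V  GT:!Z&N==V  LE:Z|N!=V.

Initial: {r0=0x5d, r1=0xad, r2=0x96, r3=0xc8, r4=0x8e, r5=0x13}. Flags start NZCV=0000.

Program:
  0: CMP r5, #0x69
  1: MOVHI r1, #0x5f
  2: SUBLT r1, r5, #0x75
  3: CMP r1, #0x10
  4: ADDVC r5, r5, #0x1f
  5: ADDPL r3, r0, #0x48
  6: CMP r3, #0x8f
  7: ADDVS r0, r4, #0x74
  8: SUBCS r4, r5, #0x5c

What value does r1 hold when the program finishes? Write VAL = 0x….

VAL = 0x9e

0: ✓ CMP  NZCV=1000
1: · MOVHI
2: ✓ SUBLT  r1←0x9e
3: ✓ CMP  NZCV=1010
4: ✓ ADDVC  r5←0x32
5: · ADDPL
6: ✓ CMP  NZCV=0010
7: · ADDVS
8: ✓ SUBCS  r4←0xd6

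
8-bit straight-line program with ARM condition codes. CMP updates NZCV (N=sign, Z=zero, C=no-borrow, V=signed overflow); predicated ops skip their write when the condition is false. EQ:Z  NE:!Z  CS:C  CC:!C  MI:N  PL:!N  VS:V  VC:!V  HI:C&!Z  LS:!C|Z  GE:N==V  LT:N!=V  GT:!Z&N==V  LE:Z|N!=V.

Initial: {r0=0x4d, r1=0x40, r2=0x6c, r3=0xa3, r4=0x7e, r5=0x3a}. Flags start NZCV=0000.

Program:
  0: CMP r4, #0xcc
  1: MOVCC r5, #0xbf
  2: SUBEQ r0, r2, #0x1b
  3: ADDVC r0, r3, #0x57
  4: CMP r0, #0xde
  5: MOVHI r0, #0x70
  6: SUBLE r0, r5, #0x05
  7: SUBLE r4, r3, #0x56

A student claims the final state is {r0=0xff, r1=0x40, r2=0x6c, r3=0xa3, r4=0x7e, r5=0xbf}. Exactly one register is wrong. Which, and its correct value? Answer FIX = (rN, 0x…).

0: ✓ CMP  NZCV=1001
1: ✓ MOVCC  r5←0xbf
2: · SUBEQ
3: · ADDVC
4: ✓ CMP  NZCV=0000
5: · MOVHI
6: · SUBLE
7: · SUBLE

FIX = (r0, 0x4d)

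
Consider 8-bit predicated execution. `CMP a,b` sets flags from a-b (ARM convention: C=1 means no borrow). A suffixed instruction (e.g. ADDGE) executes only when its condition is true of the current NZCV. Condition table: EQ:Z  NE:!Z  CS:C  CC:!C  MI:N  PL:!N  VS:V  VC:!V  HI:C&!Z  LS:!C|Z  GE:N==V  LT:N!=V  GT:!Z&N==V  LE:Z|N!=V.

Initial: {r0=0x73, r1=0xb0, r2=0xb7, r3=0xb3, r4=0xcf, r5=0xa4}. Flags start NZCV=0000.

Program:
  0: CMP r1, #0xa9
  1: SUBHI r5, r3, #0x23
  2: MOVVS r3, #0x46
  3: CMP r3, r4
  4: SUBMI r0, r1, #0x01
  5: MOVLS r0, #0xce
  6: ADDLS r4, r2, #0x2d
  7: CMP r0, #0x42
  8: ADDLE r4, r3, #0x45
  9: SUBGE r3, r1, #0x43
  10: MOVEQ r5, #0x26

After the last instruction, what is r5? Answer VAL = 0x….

VAL = 0x90

0: ✓ CMP  NZCV=0010
1: ✓ SUBHI  r5←0x90
2: · MOVVS
3: ✓ CMP  NZCV=1000
4: ✓ SUBMI  r0←0xaf
5: ✓ MOVLS  r0←0xce
6: ✓ ADDLS  r4←0xe4
7: ✓ CMP  NZCV=1010
8: ✓ ADDLE  r4←0xf8
9: · SUBGE
10: · MOVEQ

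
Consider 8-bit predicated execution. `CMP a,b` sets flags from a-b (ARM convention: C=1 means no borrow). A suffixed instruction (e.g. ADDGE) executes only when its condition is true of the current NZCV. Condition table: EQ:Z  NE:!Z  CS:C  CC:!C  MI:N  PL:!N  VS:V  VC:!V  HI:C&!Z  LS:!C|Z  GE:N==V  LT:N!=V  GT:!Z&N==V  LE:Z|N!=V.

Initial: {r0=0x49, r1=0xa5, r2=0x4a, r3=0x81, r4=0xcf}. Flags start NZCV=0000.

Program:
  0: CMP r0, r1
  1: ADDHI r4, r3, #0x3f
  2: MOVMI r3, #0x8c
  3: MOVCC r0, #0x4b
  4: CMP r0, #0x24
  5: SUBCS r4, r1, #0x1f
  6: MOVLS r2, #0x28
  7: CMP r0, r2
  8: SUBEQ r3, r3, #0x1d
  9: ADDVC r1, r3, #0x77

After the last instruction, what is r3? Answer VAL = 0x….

VAL = 0x8c

[0] flags=1001 → (cmp)
[1] flags=1001 HI?F → skip
[2] flags=1001 MI?T → r3=0x8c
[3] flags=1001 CC?T → r0=0x4b
[4] flags=0010 → (cmp)
[5] flags=0010 CS?T → r4=0x86
[6] flags=0010 LS?F → skip
[7] flags=0010 → (cmp)
[8] flags=0010 EQ?F → skip
[9] flags=0010 VC?T → r1=0x03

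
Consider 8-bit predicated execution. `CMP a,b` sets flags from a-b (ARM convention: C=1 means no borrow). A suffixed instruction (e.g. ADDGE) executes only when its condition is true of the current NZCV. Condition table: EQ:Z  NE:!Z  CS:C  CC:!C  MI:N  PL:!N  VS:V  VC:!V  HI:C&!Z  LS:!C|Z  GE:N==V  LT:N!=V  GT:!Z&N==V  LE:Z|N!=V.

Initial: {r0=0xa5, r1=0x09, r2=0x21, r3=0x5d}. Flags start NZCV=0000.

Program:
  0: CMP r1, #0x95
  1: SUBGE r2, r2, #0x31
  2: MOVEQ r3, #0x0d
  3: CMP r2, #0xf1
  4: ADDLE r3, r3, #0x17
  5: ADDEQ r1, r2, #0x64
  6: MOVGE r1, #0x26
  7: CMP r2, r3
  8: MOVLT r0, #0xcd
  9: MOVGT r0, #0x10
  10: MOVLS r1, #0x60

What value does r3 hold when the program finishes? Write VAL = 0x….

0: ✓ CMP  NZCV=0000
1: ✓ SUBGE  r2←0xf0
2: · MOVEQ
3: ✓ CMP  NZCV=1000
4: ✓ ADDLE  r3←0x74
5: · ADDEQ
6: · MOVGE
7: ✓ CMP  NZCV=0011
8: ✓ MOVLT  r0←0xcd
9: · MOVGT
10: · MOVLS

VAL = 0x74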